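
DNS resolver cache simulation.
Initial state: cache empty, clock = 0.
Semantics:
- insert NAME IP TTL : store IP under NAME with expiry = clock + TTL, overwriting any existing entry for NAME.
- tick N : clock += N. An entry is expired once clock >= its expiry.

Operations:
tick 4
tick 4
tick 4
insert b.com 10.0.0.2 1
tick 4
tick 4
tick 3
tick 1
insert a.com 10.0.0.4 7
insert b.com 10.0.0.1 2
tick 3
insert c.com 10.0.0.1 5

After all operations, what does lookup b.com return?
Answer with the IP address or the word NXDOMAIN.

Op 1: tick 4 -> clock=4.
Op 2: tick 4 -> clock=8.
Op 3: tick 4 -> clock=12.
Op 4: insert b.com -> 10.0.0.2 (expiry=12+1=13). clock=12
Op 5: tick 4 -> clock=16. purged={b.com}
Op 6: tick 4 -> clock=20.
Op 7: tick 3 -> clock=23.
Op 8: tick 1 -> clock=24.
Op 9: insert a.com -> 10.0.0.4 (expiry=24+7=31). clock=24
Op 10: insert b.com -> 10.0.0.1 (expiry=24+2=26). clock=24
Op 11: tick 3 -> clock=27. purged={b.com}
Op 12: insert c.com -> 10.0.0.1 (expiry=27+5=32). clock=27
lookup b.com: not in cache (expired or never inserted)

Answer: NXDOMAIN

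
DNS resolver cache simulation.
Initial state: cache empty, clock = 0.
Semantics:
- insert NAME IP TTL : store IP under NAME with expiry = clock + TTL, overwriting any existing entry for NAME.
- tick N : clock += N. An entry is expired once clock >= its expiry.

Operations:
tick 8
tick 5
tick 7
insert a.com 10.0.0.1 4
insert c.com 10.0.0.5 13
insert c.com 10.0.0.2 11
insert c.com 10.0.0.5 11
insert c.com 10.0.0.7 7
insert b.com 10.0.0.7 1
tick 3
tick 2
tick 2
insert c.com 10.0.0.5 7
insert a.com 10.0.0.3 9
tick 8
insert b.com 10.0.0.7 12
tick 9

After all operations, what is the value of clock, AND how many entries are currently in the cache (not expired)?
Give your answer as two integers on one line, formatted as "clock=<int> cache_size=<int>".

Answer: clock=44 cache_size=1

Derivation:
Op 1: tick 8 -> clock=8.
Op 2: tick 5 -> clock=13.
Op 3: tick 7 -> clock=20.
Op 4: insert a.com -> 10.0.0.1 (expiry=20+4=24). clock=20
Op 5: insert c.com -> 10.0.0.5 (expiry=20+13=33). clock=20
Op 6: insert c.com -> 10.0.0.2 (expiry=20+11=31). clock=20
Op 7: insert c.com -> 10.0.0.5 (expiry=20+11=31). clock=20
Op 8: insert c.com -> 10.0.0.7 (expiry=20+7=27). clock=20
Op 9: insert b.com -> 10.0.0.7 (expiry=20+1=21). clock=20
Op 10: tick 3 -> clock=23. purged={b.com}
Op 11: tick 2 -> clock=25. purged={a.com}
Op 12: tick 2 -> clock=27. purged={c.com}
Op 13: insert c.com -> 10.0.0.5 (expiry=27+7=34). clock=27
Op 14: insert a.com -> 10.0.0.3 (expiry=27+9=36). clock=27
Op 15: tick 8 -> clock=35. purged={c.com}
Op 16: insert b.com -> 10.0.0.7 (expiry=35+12=47). clock=35
Op 17: tick 9 -> clock=44. purged={a.com}
Final clock = 44
Final cache (unexpired): {b.com} -> size=1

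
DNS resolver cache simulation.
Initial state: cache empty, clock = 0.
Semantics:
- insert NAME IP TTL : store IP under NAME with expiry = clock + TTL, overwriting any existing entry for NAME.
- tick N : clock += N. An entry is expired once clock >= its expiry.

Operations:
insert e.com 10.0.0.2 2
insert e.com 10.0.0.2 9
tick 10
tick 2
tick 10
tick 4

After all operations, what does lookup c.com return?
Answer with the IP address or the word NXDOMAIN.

Answer: NXDOMAIN

Derivation:
Op 1: insert e.com -> 10.0.0.2 (expiry=0+2=2). clock=0
Op 2: insert e.com -> 10.0.0.2 (expiry=0+9=9). clock=0
Op 3: tick 10 -> clock=10. purged={e.com}
Op 4: tick 2 -> clock=12.
Op 5: tick 10 -> clock=22.
Op 6: tick 4 -> clock=26.
lookup c.com: not in cache (expired or never inserted)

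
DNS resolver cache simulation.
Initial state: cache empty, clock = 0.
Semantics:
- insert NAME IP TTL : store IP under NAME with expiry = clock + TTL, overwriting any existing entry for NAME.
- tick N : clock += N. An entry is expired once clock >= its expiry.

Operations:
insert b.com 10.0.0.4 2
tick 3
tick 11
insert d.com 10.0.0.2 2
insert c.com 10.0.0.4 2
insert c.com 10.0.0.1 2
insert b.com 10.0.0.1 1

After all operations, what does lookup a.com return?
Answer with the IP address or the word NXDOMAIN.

Op 1: insert b.com -> 10.0.0.4 (expiry=0+2=2). clock=0
Op 2: tick 3 -> clock=3. purged={b.com}
Op 3: tick 11 -> clock=14.
Op 4: insert d.com -> 10.0.0.2 (expiry=14+2=16). clock=14
Op 5: insert c.com -> 10.0.0.4 (expiry=14+2=16). clock=14
Op 6: insert c.com -> 10.0.0.1 (expiry=14+2=16). clock=14
Op 7: insert b.com -> 10.0.0.1 (expiry=14+1=15). clock=14
lookup a.com: not in cache (expired or never inserted)

Answer: NXDOMAIN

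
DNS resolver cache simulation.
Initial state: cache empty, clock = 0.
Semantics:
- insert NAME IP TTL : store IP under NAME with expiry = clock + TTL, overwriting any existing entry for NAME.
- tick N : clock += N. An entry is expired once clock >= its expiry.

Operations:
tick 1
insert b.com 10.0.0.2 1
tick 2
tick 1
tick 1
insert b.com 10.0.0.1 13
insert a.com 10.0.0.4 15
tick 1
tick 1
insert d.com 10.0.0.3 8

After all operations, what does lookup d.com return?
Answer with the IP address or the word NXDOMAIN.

Op 1: tick 1 -> clock=1.
Op 2: insert b.com -> 10.0.0.2 (expiry=1+1=2). clock=1
Op 3: tick 2 -> clock=3. purged={b.com}
Op 4: tick 1 -> clock=4.
Op 5: tick 1 -> clock=5.
Op 6: insert b.com -> 10.0.0.1 (expiry=5+13=18). clock=5
Op 7: insert a.com -> 10.0.0.4 (expiry=5+15=20). clock=5
Op 8: tick 1 -> clock=6.
Op 9: tick 1 -> clock=7.
Op 10: insert d.com -> 10.0.0.3 (expiry=7+8=15). clock=7
lookup d.com: present, ip=10.0.0.3 expiry=15 > clock=7

Answer: 10.0.0.3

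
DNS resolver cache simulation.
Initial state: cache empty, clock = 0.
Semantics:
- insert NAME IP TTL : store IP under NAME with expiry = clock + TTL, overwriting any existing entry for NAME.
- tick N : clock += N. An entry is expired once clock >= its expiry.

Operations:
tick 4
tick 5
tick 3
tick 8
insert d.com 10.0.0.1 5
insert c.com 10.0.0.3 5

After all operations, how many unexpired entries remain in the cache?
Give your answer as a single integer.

Op 1: tick 4 -> clock=4.
Op 2: tick 5 -> clock=9.
Op 3: tick 3 -> clock=12.
Op 4: tick 8 -> clock=20.
Op 5: insert d.com -> 10.0.0.1 (expiry=20+5=25). clock=20
Op 6: insert c.com -> 10.0.0.3 (expiry=20+5=25). clock=20
Final cache (unexpired): {c.com,d.com} -> size=2

Answer: 2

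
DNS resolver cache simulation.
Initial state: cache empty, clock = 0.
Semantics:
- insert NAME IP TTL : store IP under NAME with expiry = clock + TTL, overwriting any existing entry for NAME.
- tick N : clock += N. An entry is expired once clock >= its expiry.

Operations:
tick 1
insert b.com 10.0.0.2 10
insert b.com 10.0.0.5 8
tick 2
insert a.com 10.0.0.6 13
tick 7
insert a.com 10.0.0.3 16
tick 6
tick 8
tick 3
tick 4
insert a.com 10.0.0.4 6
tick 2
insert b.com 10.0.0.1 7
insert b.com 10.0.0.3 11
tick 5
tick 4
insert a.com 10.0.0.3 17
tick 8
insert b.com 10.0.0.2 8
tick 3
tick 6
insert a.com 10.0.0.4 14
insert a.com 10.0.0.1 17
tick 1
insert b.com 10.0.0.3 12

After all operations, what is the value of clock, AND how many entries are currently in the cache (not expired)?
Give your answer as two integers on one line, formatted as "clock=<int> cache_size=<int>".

Answer: clock=60 cache_size=2

Derivation:
Op 1: tick 1 -> clock=1.
Op 2: insert b.com -> 10.0.0.2 (expiry=1+10=11). clock=1
Op 3: insert b.com -> 10.0.0.5 (expiry=1+8=9). clock=1
Op 4: tick 2 -> clock=3.
Op 5: insert a.com -> 10.0.0.6 (expiry=3+13=16). clock=3
Op 6: tick 7 -> clock=10. purged={b.com}
Op 7: insert a.com -> 10.0.0.3 (expiry=10+16=26). clock=10
Op 8: tick 6 -> clock=16.
Op 9: tick 8 -> clock=24.
Op 10: tick 3 -> clock=27. purged={a.com}
Op 11: tick 4 -> clock=31.
Op 12: insert a.com -> 10.0.0.4 (expiry=31+6=37). clock=31
Op 13: tick 2 -> clock=33.
Op 14: insert b.com -> 10.0.0.1 (expiry=33+7=40). clock=33
Op 15: insert b.com -> 10.0.0.3 (expiry=33+11=44). clock=33
Op 16: tick 5 -> clock=38. purged={a.com}
Op 17: tick 4 -> clock=42.
Op 18: insert a.com -> 10.0.0.3 (expiry=42+17=59). clock=42
Op 19: tick 8 -> clock=50. purged={b.com}
Op 20: insert b.com -> 10.0.0.2 (expiry=50+8=58). clock=50
Op 21: tick 3 -> clock=53.
Op 22: tick 6 -> clock=59. purged={a.com,b.com}
Op 23: insert a.com -> 10.0.0.4 (expiry=59+14=73). clock=59
Op 24: insert a.com -> 10.0.0.1 (expiry=59+17=76). clock=59
Op 25: tick 1 -> clock=60.
Op 26: insert b.com -> 10.0.0.3 (expiry=60+12=72). clock=60
Final clock = 60
Final cache (unexpired): {a.com,b.com} -> size=2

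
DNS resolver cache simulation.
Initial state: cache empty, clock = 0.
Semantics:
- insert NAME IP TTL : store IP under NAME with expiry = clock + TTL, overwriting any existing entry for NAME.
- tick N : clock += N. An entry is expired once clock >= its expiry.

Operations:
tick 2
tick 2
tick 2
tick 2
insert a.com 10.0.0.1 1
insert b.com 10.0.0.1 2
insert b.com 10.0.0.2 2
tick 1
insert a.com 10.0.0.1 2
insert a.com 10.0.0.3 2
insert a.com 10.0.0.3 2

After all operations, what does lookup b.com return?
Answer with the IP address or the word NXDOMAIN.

Answer: 10.0.0.2

Derivation:
Op 1: tick 2 -> clock=2.
Op 2: tick 2 -> clock=4.
Op 3: tick 2 -> clock=6.
Op 4: tick 2 -> clock=8.
Op 5: insert a.com -> 10.0.0.1 (expiry=8+1=9). clock=8
Op 6: insert b.com -> 10.0.0.1 (expiry=8+2=10). clock=8
Op 7: insert b.com -> 10.0.0.2 (expiry=8+2=10). clock=8
Op 8: tick 1 -> clock=9. purged={a.com}
Op 9: insert a.com -> 10.0.0.1 (expiry=9+2=11). clock=9
Op 10: insert a.com -> 10.0.0.3 (expiry=9+2=11). clock=9
Op 11: insert a.com -> 10.0.0.3 (expiry=9+2=11). clock=9
lookup b.com: present, ip=10.0.0.2 expiry=10 > clock=9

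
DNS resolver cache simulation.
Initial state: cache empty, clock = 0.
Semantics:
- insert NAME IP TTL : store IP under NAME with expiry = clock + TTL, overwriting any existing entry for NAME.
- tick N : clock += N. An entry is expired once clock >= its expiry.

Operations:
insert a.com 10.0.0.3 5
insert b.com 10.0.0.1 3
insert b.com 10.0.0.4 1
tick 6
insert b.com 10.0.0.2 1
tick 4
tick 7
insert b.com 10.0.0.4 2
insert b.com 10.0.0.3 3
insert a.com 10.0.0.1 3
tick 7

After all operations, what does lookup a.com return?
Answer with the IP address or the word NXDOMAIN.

Answer: NXDOMAIN

Derivation:
Op 1: insert a.com -> 10.0.0.3 (expiry=0+5=5). clock=0
Op 2: insert b.com -> 10.0.0.1 (expiry=0+3=3). clock=0
Op 3: insert b.com -> 10.0.0.4 (expiry=0+1=1). clock=0
Op 4: tick 6 -> clock=6. purged={a.com,b.com}
Op 5: insert b.com -> 10.0.0.2 (expiry=6+1=7). clock=6
Op 6: tick 4 -> clock=10. purged={b.com}
Op 7: tick 7 -> clock=17.
Op 8: insert b.com -> 10.0.0.4 (expiry=17+2=19). clock=17
Op 9: insert b.com -> 10.0.0.3 (expiry=17+3=20). clock=17
Op 10: insert a.com -> 10.0.0.1 (expiry=17+3=20). clock=17
Op 11: tick 7 -> clock=24. purged={a.com,b.com}
lookup a.com: not in cache (expired or never inserted)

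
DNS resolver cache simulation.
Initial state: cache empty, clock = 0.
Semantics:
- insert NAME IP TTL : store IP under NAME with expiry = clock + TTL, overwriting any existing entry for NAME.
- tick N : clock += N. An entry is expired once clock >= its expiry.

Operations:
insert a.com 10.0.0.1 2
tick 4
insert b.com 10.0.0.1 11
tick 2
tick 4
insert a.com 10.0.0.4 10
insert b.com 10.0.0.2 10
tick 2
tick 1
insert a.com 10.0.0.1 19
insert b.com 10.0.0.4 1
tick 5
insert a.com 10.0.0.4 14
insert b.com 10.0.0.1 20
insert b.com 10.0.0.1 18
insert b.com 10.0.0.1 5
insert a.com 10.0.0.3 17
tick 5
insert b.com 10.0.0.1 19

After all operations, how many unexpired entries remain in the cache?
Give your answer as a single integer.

Op 1: insert a.com -> 10.0.0.1 (expiry=0+2=2). clock=0
Op 2: tick 4 -> clock=4. purged={a.com}
Op 3: insert b.com -> 10.0.0.1 (expiry=4+11=15). clock=4
Op 4: tick 2 -> clock=6.
Op 5: tick 4 -> clock=10.
Op 6: insert a.com -> 10.0.0.4 (expiry=10+10=20). clock=10
Op 7: insert b.com -> 10.0.0.2 (expiry=10+10=20). clock=10
Op 8: tick 2 -> clock=12.
Op 9: tick 1 -> clock=13.
Op 10: insert a.com -> 10.0.0.1 (expiry=13+19=32). clock=13
Op 11: insert b.com -> 10.0.0.4 (expiry=13+1=14). clock=13
Op 12: tick 5 -> clock=18. purged={b.com}
Op 13: insert a.com -> 10.0.0.4 (expiry=18+14=32). clock=18
Op 14: insert b.com -> 10.0.0.1 (expiry=18+20=38). clock=18
Op 15: insert b.com -> 10.0.0.1 (expiry=18+18=36). clock=18
Op 16: insert b.com -> 10.0.0.1 (expiry=18+5=23). clock=18
Op 17: insert a.com -> 10.0.0.3 (expiry=18+17=35). clock=18
Op 18: tick 5 -> clock=23. purged={b.com}
Op 19: insert b.com -> 10.0.0.1 (expiry=23+19=42). clock=23
Final cache (unexpired): {a.com,b.com} -> size=2

Answer: 2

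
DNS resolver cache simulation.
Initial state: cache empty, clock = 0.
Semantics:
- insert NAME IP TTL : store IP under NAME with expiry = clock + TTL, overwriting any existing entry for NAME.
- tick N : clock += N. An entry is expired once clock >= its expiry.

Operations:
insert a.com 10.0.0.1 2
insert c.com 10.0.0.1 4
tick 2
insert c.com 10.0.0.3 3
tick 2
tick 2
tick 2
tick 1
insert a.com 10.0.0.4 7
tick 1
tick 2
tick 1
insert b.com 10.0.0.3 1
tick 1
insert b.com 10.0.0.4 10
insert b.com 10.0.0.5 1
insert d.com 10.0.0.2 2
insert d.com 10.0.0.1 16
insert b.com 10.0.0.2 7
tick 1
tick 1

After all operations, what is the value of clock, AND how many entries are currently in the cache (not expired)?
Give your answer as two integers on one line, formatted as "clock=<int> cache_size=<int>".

Answer: clock=16 cache_size=2

Derivation:
Op 1: insert a.com -> 10.0.0.1 (expiry=0+2=2). clock=0
Op 2: insert c.com -> 10.0.0.1 (expiry=0+4=4). clock=0
Op 3: tick 2 -> clock=2. purged={a.com}
Op 4: insert c.com -> 10.0.0.3 (expiry=2+3=5). clock=2
Op 5: tick 2 -> clock=4.
Op 6: tick 2 -> clock=6. purged={c.com}
Op 7: tick 2 -> clock=8.
Op 8: tick 1 -> clock=9.
Op 9: insert a.com -> 10.0.0.4 (expiry=9+7=16). clock=9
Op 10: tick 1 -> clock=10.
Op 11: tick 2 -> clock=12.
Op 12: tick 1 -> clock=13.
Op 13: insert b.com -> 10.0.0.3 (expiry=13+1=14). clock=13
Op 14: tick 1 -> clock=14. purged={b.com}
Op 15: insert b.com -> 10.0.0.4 (expiry=14+10=24). clock=14
Op 16: insert b.com -> 10.0.0.5 (expiry=14+1=15). clock=14
Op 17: insert d.com -> 10.0.0.2 (expiry=14+2=16). clock=14
Op 18: insert d.com -> 10.0.0.1 (expiry=14+16=30). clock=14
Op 19: insert b.com -> 10.0.0.2 (expiry=14+7=21). clock=14
Op 20: tick 1 -> clock=15.
Op 21: tick 1 -> clock=16. purged={a.com}
Final clock = 16
Final cache (unexpired): {b.com,d.com} -> size=2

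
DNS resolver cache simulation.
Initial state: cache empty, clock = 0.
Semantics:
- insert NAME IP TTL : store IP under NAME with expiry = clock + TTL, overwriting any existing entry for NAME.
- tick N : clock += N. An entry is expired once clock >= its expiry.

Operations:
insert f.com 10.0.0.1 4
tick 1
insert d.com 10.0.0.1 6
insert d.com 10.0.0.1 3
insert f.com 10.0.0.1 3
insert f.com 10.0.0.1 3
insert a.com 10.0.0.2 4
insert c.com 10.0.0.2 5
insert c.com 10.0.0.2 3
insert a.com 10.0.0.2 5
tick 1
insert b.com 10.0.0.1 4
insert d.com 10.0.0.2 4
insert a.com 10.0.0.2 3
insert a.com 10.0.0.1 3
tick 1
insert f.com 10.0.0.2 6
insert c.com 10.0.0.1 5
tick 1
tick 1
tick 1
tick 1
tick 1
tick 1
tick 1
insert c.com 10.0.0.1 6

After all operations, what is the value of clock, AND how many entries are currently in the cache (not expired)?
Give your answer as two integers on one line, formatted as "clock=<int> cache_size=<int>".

Op 1: insert f.com -> 10.0.0.1 (expiry=0+4=4). clock=0
Op 2: tick 1 -> clock=1.
Op 3: insert d.com -> 10.0.0.1 (expiry=1+6=7). clock=1
Op 4: insert d.com -> 10.0.0.1 (expiry=1+3=4). clock=1
Op 5: insert f.com -> 10.0.0.1 (expiry=1+3=4). clock=1
Op 6: insert f.com -> 10.0.0.1 (expiry=1+3=4). clock=1
Op 7: insert a.com -> 10.0.0.2 (expiry=1+4=5). clock=1
Op 8: insert c.com -> 10.0.0.2 (expiry=1+5=6). clock=1
Op 9: insert c.com -> 10.0.0.2 (expiry=1+3=4). clock=1
Op 10: insert a.com -> 10.0.0.2 (expiry=1+5=6). clock=1
Op 11: tick 1 -> clock=2.
Op 12: insert b.com -> 10.0.0.1 (expiry=2+4=6). clock=2
Op 13: insert d.com -> 10.0.0.2 (expiry=2+4=6). clock=2
Op 14: insert a.com -> 10.0.0.2 (expiry=2+3=5). clock=2
Op 15: insert a.com -> 10.0.0.1 (expiry=2+3=5). clock=2
Op 16: tick 1 -> clock=3.
Op 17: insert f.com -> 10.0.0.2 (expiry=3+6=9). clock=3
Op 18: insert c.com -> 10.0.0.1 (expiry=3+5=8). clock=3
Op 19: tick 1 -> clock=4.
Op 20: tick 1 -> clock=5. purged={a.com}
Op 21: tick 1 -> clock=6. purged={b.com,d.com}
Op 22: tick 1 -> clock=7.
Op 23: tick 1 -> clock=8. purged={c.com}
Op 24: tick 1 -> clock=9. purged={f.com}
Op 25: tick 1 -> clock=10.
Op 26: insert c.com -> 10.0.0.1 (expiry=10+6=16). clock=10
Final clock = 10
Final cache (unexpired): {c.com} -> size=1

Answer: clock=10 cache_size=1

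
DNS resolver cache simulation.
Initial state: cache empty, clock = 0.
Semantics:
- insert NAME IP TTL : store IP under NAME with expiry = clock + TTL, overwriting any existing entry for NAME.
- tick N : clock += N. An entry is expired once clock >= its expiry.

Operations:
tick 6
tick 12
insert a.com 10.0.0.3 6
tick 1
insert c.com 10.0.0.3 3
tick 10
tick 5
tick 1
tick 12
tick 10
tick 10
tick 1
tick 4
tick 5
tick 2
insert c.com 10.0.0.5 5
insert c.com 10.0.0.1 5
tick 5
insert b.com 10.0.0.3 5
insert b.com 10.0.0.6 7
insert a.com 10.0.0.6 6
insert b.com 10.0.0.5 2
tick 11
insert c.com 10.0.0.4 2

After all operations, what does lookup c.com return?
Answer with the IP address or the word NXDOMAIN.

Answer: 10.0.0.4

Derivation:
Op 1: tick 6 -> clock=6.
Op 2: tick 12 -> clock=18.
Op 3: insert a.com -> 10.0.0.3 (expiry=18+6=24). clock=18
Op 4: tick 1 -> clock=19.
Op 5: insert c.com -> 10.0.0.3 (expiry=19+3=22). clock=19
Op 6: tick 10 -> clock=29. purged={a.com,c.com}
Op 7: tick 5 -> clock=34.
Op 8: tick 1 -> clock=35.
Op 9: tick 12 -> clock=47.
Op 10: tick 10 -> clock=57.
Op 11: tick 10 -> clock=67.
Op 12: tick 1 -> clock=68.
Op 13: tick 4 -> clock=72.
Op 14: tick 5 -> clock=77.
Op 15: tick 2 -> clock=79.
Op 16: insert c.com -> 10.0.0.5 (expiry=79+5=84). clock=79
Op 17: insert c.com -> 10.0.0.1 (expiry=79+5=84). clock=79
Op 18: tick 5 -> clock=84. purged={c.com}
Op 19: insert b.com -> 10.0.0.3 (expiry=84+5=89). clock=84
Op 20: insert b.com -> 10.0.0.6 (expiry=84+7=91). clock=84
Op 21: insert a.com -> 10.0.0.6 (expiry=84+6=90). clock=84
Op 22: insert b.com -> 10.0.0.5 (expiry=84+2=86). clock=84
Op 23: tick 11 -> clock=95. purged={a.com,b.com}
Op 24: insert c.com -> 10.0.0.4 (expiry=95+2=97). clock=95
lookup c.com: present, ip=10.0.0.4 expiry=97 > clock=95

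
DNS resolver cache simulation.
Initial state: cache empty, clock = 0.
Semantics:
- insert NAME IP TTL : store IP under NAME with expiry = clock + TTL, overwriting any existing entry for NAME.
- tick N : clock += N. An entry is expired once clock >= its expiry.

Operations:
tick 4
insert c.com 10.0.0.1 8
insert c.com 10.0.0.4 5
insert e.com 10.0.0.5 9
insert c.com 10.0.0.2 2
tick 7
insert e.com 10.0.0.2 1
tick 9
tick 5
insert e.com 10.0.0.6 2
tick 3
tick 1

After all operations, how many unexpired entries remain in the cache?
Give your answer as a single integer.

Op 1: tick 4 -> clock=4.
Op 2: insert c.com -> 10.0.0.1 (expiry=4+8=12). clock=4
Op 3: insert c.com -> 10.0.0.4 (expiry=4+5=9). clock=4
Op 4: insert e.com -> 10.0.0.5 (expiry=4+9=13). clock=4
Op 5: insert c.com -> 10.0.0.2 (expiry=4+2=6). clock=4
Op 6: tick 7 -> clock=11. purged={c.com}
Op 7: insert e.com -> 10.0.0.2 (expiry=11+1=12). clock=11
Op 8: tick 9 -> clock=20. purged={e.com}
Op 9: tick 5 -> clock=25.
Op 10: insert e.com -> 10.0.0.6 (expiry=25+2=27). clock=25
Op 11: tick 3 -> clock=28. purged={e.com}
Op 12: tick 1 -> clock=29.
Final cache (unexpired): {} -> size=0

Answer: 0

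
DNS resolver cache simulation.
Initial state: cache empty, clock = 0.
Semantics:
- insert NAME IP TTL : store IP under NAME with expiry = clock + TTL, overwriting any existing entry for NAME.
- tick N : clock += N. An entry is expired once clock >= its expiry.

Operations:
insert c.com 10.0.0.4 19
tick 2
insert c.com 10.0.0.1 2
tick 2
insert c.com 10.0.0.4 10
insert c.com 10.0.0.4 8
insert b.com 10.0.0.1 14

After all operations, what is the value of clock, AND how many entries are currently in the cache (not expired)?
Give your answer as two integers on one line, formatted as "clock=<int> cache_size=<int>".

Answer: clock=4 cache_size=2

Derivation:
Op 1: insert c.com -> 10.0.0.4 (expiry=0+19=19). clock=0
Op 2: tick 2 -> clock=2.
Op 3: insert c.com -> 10.0.0.1 (expiry=2+2=4). clock=2
Op 4: tick 2 -> clock=4. purged={c.com}
Op 5: insert c.com -> 10.0.0.4 (expiry=4+10=14). clock=4
Op 6: insert c.com -> 10.0.0.4 (expiry=4+8=12). clock=4
Op 7: insert b.com -> 10.0.0.1 (expiry=4+14=18). clock=4
Final clock = 4
Final cache (unexpired): {b.com,c.com} -> size=2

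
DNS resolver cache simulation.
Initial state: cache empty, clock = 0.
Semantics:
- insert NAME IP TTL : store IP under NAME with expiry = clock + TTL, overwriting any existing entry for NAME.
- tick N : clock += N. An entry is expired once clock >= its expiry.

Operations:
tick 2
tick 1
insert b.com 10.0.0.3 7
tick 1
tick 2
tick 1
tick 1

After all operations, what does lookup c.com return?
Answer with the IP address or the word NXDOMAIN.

Op 1: tick 2 -> clock=2.
Op 2: tick 1 -> clock=3.
Op 3: insert b.com -> 10.0.0.3 (expiry=3+7=10). clock=3
Op 4: tick 1 -> clock=4.
Op 5: tick 2 -> clock=6.
Op 6: tick 1 -> clock=7.
Op 7: tick 1 -> clock=8.
lookup c.com: not in cache (expired or never inserted)

Answer: NXDOMAIN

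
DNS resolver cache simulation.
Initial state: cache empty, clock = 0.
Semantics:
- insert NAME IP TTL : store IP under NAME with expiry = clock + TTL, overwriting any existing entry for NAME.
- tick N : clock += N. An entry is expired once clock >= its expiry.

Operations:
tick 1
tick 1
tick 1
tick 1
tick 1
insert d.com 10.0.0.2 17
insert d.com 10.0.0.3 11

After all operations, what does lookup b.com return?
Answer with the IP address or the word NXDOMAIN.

Op 1: tick 1 -> clock=1.
Op 2: tick 1 -> clock=2.
Op 3: tick 1 -> clock=3.
Op 4: tick 1 -> clock=4.
Op 5: tick 1 -> clock=5.
Op 6: insert d.com -> 10.0.0.2 (expiry=5+17=22). clock=5
Op 7: insert d.com -> 10.0.0.3 (expiry=5+11=16). clock=5
lookup b.com: not in cache (expired or never inserted)

Answer: NXDOMAIN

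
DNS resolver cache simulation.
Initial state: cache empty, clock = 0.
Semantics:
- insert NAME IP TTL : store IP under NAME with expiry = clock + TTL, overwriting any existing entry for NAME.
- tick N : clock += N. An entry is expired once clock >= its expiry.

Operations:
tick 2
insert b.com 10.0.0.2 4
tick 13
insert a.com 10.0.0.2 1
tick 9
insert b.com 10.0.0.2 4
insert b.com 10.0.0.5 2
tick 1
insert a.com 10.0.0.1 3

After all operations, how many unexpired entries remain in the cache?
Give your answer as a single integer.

Op 1: tick 2 -> clock=2.
Op 2: insert b.com -> 10.0.0.2 (expiry=2+4=6). clock=2
Op 3: tick 13 -> clock=15. purged={b.com}
Op 4: insert a.com -> 10.0.0.2 (expiry=15+1=16). clock=15
Op 5: tick 9 -> clock=24. purged={a.com}
Op 6: insert b.com -> 10.0.0.2 (expiry=24+4=28). clock=24
Op 7: insert b.com -> 10.0.0.5 (expiry=24+2=26). clock=24
Op 8: tick 1 -> clock=25.
Op 9: insert a.com -> 10.0.0.1 (expiry=25+3=28). clock=25
Final cache (unexpired): {a.com,b.com} -> size=2

Answer: 2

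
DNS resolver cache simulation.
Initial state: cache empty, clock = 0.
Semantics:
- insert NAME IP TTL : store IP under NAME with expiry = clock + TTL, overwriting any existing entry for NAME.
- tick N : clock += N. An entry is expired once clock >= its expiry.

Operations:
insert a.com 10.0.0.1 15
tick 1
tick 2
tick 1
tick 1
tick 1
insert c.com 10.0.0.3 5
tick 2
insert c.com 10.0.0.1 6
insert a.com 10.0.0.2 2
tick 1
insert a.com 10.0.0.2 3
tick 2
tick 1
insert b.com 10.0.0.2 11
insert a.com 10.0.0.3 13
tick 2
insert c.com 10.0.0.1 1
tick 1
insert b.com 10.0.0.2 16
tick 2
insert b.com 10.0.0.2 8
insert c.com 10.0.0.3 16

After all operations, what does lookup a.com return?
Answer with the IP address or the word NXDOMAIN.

Op 1: insert a.com -> 10.0.0.1 (expiry=0+15=15). clock=0
Op 2: tick 1 -> clock=1.
Op 3: tick 2 -> clock=3.
Op 4: tick 1 -> clock=4.
Op 5: tick 1 -> clock=5.
Op 6: tick 1 -> clock=6.
Op 7: insert c.com -> 10.0.0.3 (expiry=6+5=11). clock=6
Op 8: tick 2 -> clock=8.
Op 9: insert c.com -> 10.0.0.1 (expiry=8+6=14). clock=8
Op 10: insert a.com -> 10.0.0.2 (expiry=8+2=10). clock=8
Op 11: tick 1 -> clock=9.
Op 12: insert a.com -> 10.0.0.2 (expiry=9+3=12). clock=9
Op 13: tick 2 -> clock=11.
Op 14: tick 1 -> clock=12. purged={a.com}
Op 15: insert b.com -> 10.0.0.2 (expiry=12+11=23). clock=12
Op 16: insert a.com -> 10.0.0.3 (expiry=12+13=25). clock=12
Op 17: tick 2 -> clock=14. purged={c.com}
Op 18: insert c.com -> 10.0.0.1 (expiry=14+1=15). clock=14
Op 19: tick 1 -> clock=15. purged={c.com}
Op 20: insert b.com -> 10.0.0.2 (expiry=15+16=31). clock=15
Op 21: tick 2 -> clock=17.
Op 22: insert b.com -> 10.0.0.2 (expiry=17+8=25). clock=17
Op 23: insert c.com -> 10.0.0.3 (expiry=17+16=33). clock=17
lookup a.com: present, ip=10.0.0.3 expiry=25 > clock=17

Answer: 10.0.0.3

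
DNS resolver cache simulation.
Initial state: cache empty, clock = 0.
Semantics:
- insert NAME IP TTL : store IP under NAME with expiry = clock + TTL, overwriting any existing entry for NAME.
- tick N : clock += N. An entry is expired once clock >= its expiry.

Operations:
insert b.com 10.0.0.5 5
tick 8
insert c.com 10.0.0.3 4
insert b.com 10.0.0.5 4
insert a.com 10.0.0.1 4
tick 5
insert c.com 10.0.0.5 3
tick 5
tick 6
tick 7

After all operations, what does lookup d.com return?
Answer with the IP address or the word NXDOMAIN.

Op 1: insert b.com -> 10.0.0.5 (expiry=0+5=5). clock=0
Op 2: tick 8 -> clock=8. purged={b.com}
Op 3: insert c.com -> 10.0.0.3 (expiry=8+4=12). clock=8
Op 4: insert b.com -> 10.0.0.5 (expiry=8+4=12). clock=8
Op 5: insert a.com -> 10.0.0.1 (expiry=8+4=12). clock=8
Op 6: tick 5 -> clock=13. purged={a.com,b.com,c.com}
Op 7: insert c.com -> 10.0.0.5 (expiry=13+3=16). clock=13
Op 8: tick 5 -> clock=18. purged={c.com}
Op 9: tick 6 -> clock=24.
Op 10: tick 7 -> clock=31.
lookup d.com: not in cache (expired or never inserted)

Answer: NXDOMAIN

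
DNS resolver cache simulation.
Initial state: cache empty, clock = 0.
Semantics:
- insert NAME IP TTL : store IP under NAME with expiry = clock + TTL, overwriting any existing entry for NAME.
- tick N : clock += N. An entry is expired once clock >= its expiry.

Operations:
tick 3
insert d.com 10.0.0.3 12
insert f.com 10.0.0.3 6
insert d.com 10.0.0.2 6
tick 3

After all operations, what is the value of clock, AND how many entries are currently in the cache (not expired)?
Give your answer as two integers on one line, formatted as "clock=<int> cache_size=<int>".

Answer: clock=6 cache_size=2

Derivation:
Op 1: tick 3 -> clock=3.
Op 2: insert d.com -> 10.0.0.3 (expiry=3+12=15). clock=3
Op 3: insert f.com -> 10.0.0.3 (expiry=3+6=9). clock=3
Op 4: insert d.com -> 10.0.0.2 (expiry=3+6=9). clock=3
Op 5: tick 3 -> clock=6.
Final clock = 6
Final cache (unexpired): {d.com,f.com} -> size=2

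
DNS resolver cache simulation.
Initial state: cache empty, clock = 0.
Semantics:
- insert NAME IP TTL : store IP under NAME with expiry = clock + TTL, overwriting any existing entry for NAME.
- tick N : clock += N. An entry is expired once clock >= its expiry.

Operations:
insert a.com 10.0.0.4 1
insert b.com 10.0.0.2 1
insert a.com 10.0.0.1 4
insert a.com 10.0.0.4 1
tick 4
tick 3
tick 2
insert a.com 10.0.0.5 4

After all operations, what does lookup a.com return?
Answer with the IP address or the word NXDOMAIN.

Op 1: insert a.com -> 10.0.0.4 (expiry=0+1=1). clock=0
Op 2: insert b.com -> 10.0.0.2 (expiry=0+1=1). clock=0
Op 3: insert a.com -> 10.0.0.1 (expiry=0+4=4). clock=0
Op 4: insert a.com -> 10.0.0.4 (expiry=0+1=1). clock=0
Op 5: tick 4 -> clock=4. purged={a.com,b.com}
Op 6: tick 3 -> clock=7.
Op 7: tick 2 -> clock=9.
Op 8: insert a.com -> 10.0.0.5 (expiry=9+4=13). clock=9
lookup a.com: present, ip=10.0.0.5 expiry=13 > clock=9

Answer: 10.0.0.5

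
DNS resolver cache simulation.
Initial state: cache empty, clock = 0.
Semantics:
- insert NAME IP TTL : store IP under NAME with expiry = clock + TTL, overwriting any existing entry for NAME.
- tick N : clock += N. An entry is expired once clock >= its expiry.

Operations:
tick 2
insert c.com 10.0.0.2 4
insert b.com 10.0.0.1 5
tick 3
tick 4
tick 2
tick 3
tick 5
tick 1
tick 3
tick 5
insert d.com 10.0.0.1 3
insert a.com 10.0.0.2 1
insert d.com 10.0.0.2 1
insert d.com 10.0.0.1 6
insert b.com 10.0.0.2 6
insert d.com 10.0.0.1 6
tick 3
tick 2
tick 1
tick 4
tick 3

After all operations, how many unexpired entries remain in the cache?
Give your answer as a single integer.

Op 1: tick 2 -> clock=2.
Op 2: insert c.com -> 10.0.0.2 (expiry=2+4=6). clock=2
Op 3: insert b.com -> 10.0.0.1 (expiry=2+5=7). clock=2
Op 4: tick 3 -> clock=5.
Op 5: tick 4 -> clock=9. purged={b.com,c.com}
Op 6: tick 2 -> clock=11.
Op 7: tick 3 -> clock=14.
Op 8: tick 5 -> clock=19.
Op 9: tick 1 -> clock=20.
Op 10: tick 3 -> clock=23.
Op 11: tick 5 -> clock=28.
Op 12: insert d.com -> 10.0.0.1 (expiry=28+3=31). clock=28
Op 13: insert a.com -> 10.0.0.2 (expiry=28+1=29). clock=28
Op 14: insert d.com -> 10.0.0.2 (expiry=28+1=29). clock=28
Op 15: insert d.com -> 10.0.0.1 (expiry=28+6=34). clock=28
Op 16: insert b.com -> 10.0.0.2 (expiry=28+6=34). clock=28
Op 17: insert d.com -> 10.0.0.1 (expiry=28+6=34). clock=28
Op 18: tick 3 -> clock=31. purged={a.com}
Op 19: tick 2 -> clock=33.
Op 20: tick 1 -> clock=34. purged={b.com,d.com}
Op 21: tick 4 -> clock=38.
Op 22: tick 3 -> clock=41.
Final cache (unexpired): {} -> size=0

Answer: 0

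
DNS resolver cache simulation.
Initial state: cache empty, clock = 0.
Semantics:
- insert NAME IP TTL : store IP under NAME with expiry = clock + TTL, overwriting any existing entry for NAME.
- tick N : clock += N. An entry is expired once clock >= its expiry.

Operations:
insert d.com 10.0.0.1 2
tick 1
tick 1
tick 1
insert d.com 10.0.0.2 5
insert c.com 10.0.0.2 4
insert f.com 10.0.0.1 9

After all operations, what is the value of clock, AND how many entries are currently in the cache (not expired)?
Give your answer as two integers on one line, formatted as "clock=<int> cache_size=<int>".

Op 1: insert d.com -> 10.0.0.1 (expiry=0+2=2). clock=0
Op 2: tick 1 -> clock=1.
Op 3: tick 1 -> clock=2. purged={d.com}
Op 4: tick 1 -> clock=3.
Op 5: insert d.com -> 10.0.0.2 (expiry=3+5=8). clock=3
Op 6: insert c.com -> 10.0.0.2 (expiry=3+4=7). clock=3
Op 7: insert f.com -> 10.0.0.1 (expiry=3+9=12). clock=3
Final clock = 3
Final cache (unexpired): {c.com,d.com,f.com} -> size=3

Answer: clock=3 cache_size=3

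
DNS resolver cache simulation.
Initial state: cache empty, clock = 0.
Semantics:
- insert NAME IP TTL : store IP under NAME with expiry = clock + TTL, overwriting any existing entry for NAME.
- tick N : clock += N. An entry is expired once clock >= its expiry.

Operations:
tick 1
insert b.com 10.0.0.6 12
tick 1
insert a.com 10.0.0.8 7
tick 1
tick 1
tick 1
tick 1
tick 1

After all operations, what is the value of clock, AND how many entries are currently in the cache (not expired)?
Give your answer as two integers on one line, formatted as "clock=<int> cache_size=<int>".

Op 1: tick 1 -> clock=1.
Op 2: insert b.com -> 10.0.0.6 (expiry=1+12=13). clock=1
Op 3: tick 1 -> clock=2.
Op 4: insert a.com -> 10.0.0.8 (expiry=2+7=9). clock=2
Op 5: tick 1 -> clock=3.
Op 6: tick 1 -> clock=4.
Op 7: tick 1 -> clock=5.
Op 8: tick 1 -> clock=6.
Op 9: tick 1 -> clock=7.
Final clock = 7
Final cache (unexpired): {a.com,b.com} -> size=2

Answer: clock=7 cache_size=2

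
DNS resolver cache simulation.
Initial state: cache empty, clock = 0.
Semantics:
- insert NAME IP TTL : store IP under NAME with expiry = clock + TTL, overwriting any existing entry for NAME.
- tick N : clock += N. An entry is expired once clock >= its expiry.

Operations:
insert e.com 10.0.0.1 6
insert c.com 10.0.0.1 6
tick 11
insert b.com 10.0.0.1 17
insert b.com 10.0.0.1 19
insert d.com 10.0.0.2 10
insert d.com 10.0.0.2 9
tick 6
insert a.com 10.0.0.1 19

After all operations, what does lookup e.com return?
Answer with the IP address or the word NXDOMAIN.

Op 1: insert e.com -> 10.0.0.1 (expiry=0+6=6). clock=0
Op 2: insert c.com -> 10.0.0.1 (expiry=0+6=6). clock=0
Op 3: tick 11 -> clock=11. purged={c.com,e.com}
Op 4: insert b.com -> 10.0.0.1 (expiry=11+17=28). clock=11
Op 5: insert b.com -> 10.0.0.1 (expiry=11+19=30). clock=11
Op 6: insert d.com -> 10.0.0.2 (expiry=11+10=21). clock=11
Op 7: insert d.com -> 10.0.0.2 (expiry=11+9=20). clock=11
Op 8: tick 6 -> clock=17.
Op 9: insert a.com -> 10.0.0.1 (expiry=17+19=36). clock=17
lookup e.com: not in cache (expired or never inserted)

Answer: NXDOMAIN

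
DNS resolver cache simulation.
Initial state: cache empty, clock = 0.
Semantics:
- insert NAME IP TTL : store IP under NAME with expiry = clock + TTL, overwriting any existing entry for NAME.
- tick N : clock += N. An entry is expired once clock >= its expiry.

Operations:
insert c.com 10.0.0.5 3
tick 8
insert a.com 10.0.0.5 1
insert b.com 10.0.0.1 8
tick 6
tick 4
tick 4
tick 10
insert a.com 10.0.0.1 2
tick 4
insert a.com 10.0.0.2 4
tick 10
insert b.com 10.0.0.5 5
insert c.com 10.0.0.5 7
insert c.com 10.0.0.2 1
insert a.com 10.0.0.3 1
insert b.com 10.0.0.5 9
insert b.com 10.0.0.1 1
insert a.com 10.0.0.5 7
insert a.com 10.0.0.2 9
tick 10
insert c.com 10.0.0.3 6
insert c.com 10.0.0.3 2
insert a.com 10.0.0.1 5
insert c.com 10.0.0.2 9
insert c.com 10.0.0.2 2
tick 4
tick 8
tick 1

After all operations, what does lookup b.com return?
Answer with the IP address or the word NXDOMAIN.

Op 1: insert c.com -> 10.0.0.5 (expiry=0+3=3). clock=0
Op 2: tick 8 -> clock=8. purged={c.com}
Op 3: insert a.com -> 10.0.0.5 (expiry=8+1=9). clock=8
Op 4: insert b.com -> 10.0.0.1 (expiry=8+8=16). clock=8
Op 5: tick 6 -> clock=14. purged={a.com}
Op 6: tick 4 -> clock=18. purged={b.com}
Op 7: tick 4 -> clock=22.
Op 8: tick 10 -> clock=32.
Op 9: insert a.com -> 10.0.0.1 (expiry=32+2=34). clock=32
Op 10: tick 4 -> clock=36. purged={a.com}
Op 11: insert a.com -> 10.0.0.2 (expiry=36+4=40). clock=36
Op 12: tick 10 -> clock=46. purged={a.com}
Op 13: insert b.com -> 10.0.0.5 (expiry=46+5=51). clock=46
Op 14: insert c.com -> 10.0.0.5 (expiry=46+7=53). clock=46
Op 15: insert c.com -> 10.0.0.2 (expiry=46+1=47). clock=46
Op 16: insert a.com -> 10.0.0.3 (expiry=46+1=47). clock=46
Op 17: insert b.com -> 10.0.0.5 (expiry=46+9=55). clock=46
Op 18: insert b.com -> 10.0.0.1 (expiry=46+1=47). clock=46
Op 19: insert a.com -> 10.0.0.5 (expiry=46+7=53). clock=46
Op 20: insert a.com -> 10.0.0.2 (expiry=46+9=55). clock=46
Op 21: tick 10 -> clock=56. purged={a.com,b.com,c.com}
Op 22: insert c.com -> 10.0.0.3 (expiry=56+6=62). clock=56
Op 23: insert c.com -> 10.0.0.3 (expiry=56+2=58). clock=56
Op 24: insert a.com -> 10.0.0.1 (expiry=56+5=61). clock=56
Op 25: insert c.com -> 10.0.0.2 (expiry=56+9=65). clock=56
Op 26: insert c.com -> 10.0.0.2 (expiry=56+2=58). clock=56
Op 27: tick 4 -> clock=60. purged={c.com}
Op 28: tick 8 -> clock=68. purged={a.com}
Op 29: tick 1 -> clock=69.
lookup b.com: not in cache (expired or never inserted)

Answer: NXDOMAIN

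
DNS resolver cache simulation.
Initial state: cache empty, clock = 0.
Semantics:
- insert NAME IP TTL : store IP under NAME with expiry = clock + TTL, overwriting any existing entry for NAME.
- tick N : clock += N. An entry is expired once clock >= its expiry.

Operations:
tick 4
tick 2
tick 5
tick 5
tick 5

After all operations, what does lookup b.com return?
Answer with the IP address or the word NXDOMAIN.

Answer: NXDOMAIN

Derivation:
Op 1: tick 4 -> clock=4.
Op 2: tick 2 -> clock=6.
Op 3: tick 5 -> clock=11.
Op 4: tick 5 -> clock=16.
Op 5: tick 5 -> clock=21.
lookup b.com: not in cache (expired or never inserted)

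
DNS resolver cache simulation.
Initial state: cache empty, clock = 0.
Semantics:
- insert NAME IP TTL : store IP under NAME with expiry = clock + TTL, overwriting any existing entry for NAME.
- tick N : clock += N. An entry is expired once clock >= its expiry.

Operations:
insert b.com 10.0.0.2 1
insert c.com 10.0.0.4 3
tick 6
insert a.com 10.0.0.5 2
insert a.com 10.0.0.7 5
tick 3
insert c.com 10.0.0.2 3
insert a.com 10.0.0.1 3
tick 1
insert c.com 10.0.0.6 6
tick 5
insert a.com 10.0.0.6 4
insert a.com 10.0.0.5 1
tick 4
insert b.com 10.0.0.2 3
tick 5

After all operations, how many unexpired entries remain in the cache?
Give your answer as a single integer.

Op 1: insert b.com -> 10.0.0.2 (expiry=0+1=1). clock=0
Op 2: insert c.com -> 10.0.0.4 (expiry=0+3=3). clock=0
Op 3: tick 6 -> clock=6. purged={b.com,c.com}
Op 4: insert a.com -> 10.0.0.5 (expiry=6+2=8). clock=6
Op 5: insert a.com -> 10.0.0.7 (expiry=6+5=11). clock=6
Op 6: tick 3 -> clock=9.
Op 7: insert c.com -> 10.0.0.2 (expiry=9+3=12). clock=9
Op 8: insert a.com -> 10.0.0.1 (expiry=9+3=12). clock=9
Op 9: tick 1 -> clock=10.
Op 10: insert c.com -> 10.0.0.6 (expiry=10+6=16). clock=10
Op 11: tick 5 -> clock=15. purged={a.com}
Op 12: insert a.com -> 10.0.0.6 (expiry=15+4=19). clock=15
Op 13: insert a.com -> 10.0.0.5 (expiry=15+1=16). clock=15
Op 14: tick 4 -> clock=19. purged={a.com,c.com}
Op 15: insert b.com -> 10.0.0.2 (expiry=19+3=22). clock=19
Op 16: tick 5 -> clock=24. purged={b.com}
Final cache (unexpired): {} -> size=0

Answer: 0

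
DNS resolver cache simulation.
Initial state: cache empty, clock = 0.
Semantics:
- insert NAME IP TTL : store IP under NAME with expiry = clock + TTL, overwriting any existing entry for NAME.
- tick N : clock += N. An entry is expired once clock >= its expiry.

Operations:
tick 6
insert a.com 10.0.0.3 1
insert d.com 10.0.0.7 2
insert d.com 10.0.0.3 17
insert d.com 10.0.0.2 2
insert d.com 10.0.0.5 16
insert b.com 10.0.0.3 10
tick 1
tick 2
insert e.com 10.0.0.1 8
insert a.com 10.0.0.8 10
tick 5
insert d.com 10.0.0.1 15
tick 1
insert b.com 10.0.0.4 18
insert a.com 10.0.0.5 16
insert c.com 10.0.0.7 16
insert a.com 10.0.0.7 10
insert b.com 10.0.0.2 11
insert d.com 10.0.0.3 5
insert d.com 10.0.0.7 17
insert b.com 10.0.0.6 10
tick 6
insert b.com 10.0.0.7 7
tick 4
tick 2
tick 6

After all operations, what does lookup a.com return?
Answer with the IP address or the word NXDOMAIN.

Op 1: tick 6 -> clock=6.
Op 2: insert a.com -> 10.0.0.3 (expiry=6+1=7). clock=6
Op 3: insert d.com -> 10.0.0.7 (expiry=6+2=8). clock=6
Op 4: insert d.com -> 10.0.0.3 (expiry=6+17=23). clock=6
Op 5: insert d.com -> 10.0.0.2 (expiry=6+2=8). clock=6
Op 6: insert d.com -> 10.0.0.5 (expiry=6+16=22). clock=6
Op 7: insert b.com -> 10.0.0.3 (expiry=6+10=16). clock=6
Op 8: tick 1 -> clock=7. purged={a.com}
Op 9: tick 2 -> clock=9.
Op 10: insert e.com -> 10.0.0.1 (expiry=9+8=17). clock=9
Op 11: insert a.com -> 10.0.0.8 (expiry=9+10=19). clock=9
Op 12: tick 5 -> clock=14.
Op 13: insert d.com -> 10.0.0.1 (expiry=14+15=29). clock=14
Op 14: tick 1 -> clock=15.
Op 15: insert b.com -> 10.0.0.4 (expiry=15+18=33). clock=15
Op 16: insert a.com -> 10.0.0.5 (expiry=15+16=31). clock=15
Op 17: insert c.com -> 10.0.0.7 (expiry=15+16=31). clock=15
Op 18: insert a.com -> 10.0.0.7 (expiry=15+10=25). clock=15
Op 19: insert b.com -> 10.0.0.2 (expiry=15+11=26). clock=15
Op 20: insert d.com -> 10.0.0.3 (expiry=15+5=20). clock=15
Op 21: insert d.com -> 10.0.0.7 (expiry=15+17=32). clock=15
Op 22: insert b.com -> 10.0.0.6 (expiry=15+10=25). clock=15
Op 23: tick 6 -> clock=21. purged={e.com}
Op 24: insert b.com -> 10.0.0.7 (expiry=21+7=28). clock=21
Op 25: tick 4 -> clock=25. purged={a.com}
Op 26: tick 2 -> clock=27.
Op 27: tick 6 -> clock=33. purged={b.com,c.com,d.com}
lookup a.com: not in cache (expired or never inserted)

Answer: NXDOMAIN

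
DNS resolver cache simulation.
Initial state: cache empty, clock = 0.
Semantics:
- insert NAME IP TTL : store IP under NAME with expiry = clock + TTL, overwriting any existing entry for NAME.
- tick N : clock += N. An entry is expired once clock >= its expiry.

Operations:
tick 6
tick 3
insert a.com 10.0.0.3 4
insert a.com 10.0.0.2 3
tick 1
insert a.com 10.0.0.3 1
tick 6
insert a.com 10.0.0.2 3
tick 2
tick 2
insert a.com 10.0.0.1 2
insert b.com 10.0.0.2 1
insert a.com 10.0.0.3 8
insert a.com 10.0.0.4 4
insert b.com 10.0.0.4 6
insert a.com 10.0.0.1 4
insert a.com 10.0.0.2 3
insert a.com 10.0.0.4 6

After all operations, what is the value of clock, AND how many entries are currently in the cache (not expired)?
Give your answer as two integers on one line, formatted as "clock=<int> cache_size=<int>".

Answer: clock=20 cache_size=2

Derivation:
Op 1: tick 6 -> clock=6.
Op 2: tick 3 -> clock=9.
Op 3: insert a.com -> 10.0.0.3 (expiry=9+4=13). clock=9
Op 4: insert a.com -> 10.0.0.2 (expiry=9+3=12). clock=9
Op 5: tick 1 -> clock=10.
Op 6: insert a.com -> 10.0.0.3 (expiry=10+1=11). clock=10
Op 7: tick 6 -> clock=16. purged={a.com}
Op 8: insert a.com -> 10.0.0.2 (expiry=16+3=19). clock=16
Op 9: tick 2 -> clock=18.
Op 10: tick 2 -> clock=20. purged={a.com}
Op 11: insert a.com -> 10.0.0.1 (expiry=20+2=22). clock=20
Op 12: insert b.com -> 10.0.0.2 (expiry=20+1=21). clock=20
Op 13: insert a.com -> 10.0.0.3 (expiry=20+8=28). clock=20
Op 14: insert a.com -> 10.0.0.4 (expiry=20+4=24). clock=20
Op 15: insert b.com -> 10.0.0.4 (expiry=20+6=26). clock=20
Op 16: insert a.com -> 10.0.0.1 (expiry=20+4=24). clock=20
Op 17: insert a.com -> 10.0.0.2 (expiry=20+3=23). clock=20
Op 18: insert a.com -> 10.0.0.4 (expiry=20+6=26). clock=20
Final clock = 20
Final cache (unexpired): {a.com,b.com} -> size=2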